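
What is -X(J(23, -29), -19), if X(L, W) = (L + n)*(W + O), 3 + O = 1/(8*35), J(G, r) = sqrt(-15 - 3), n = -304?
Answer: -234042/35 + 18477*I*sqrt(2)/280 ≈ -6686.9 + 93.323*I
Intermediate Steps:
J(G, r) = 3*I*sqrt(2) (J(G, r) = sqrt(-18) = 3*I*sqrt(2))
O = -839/280 (O = -3 + 1/(8*35) = -3 + 1/280 = -839/280 ≈ -2.9964)
X(L, W) = (-304 + L)*(-839/280 + W) (X(L, W) = (L - 304)*(W - 839/280) = (-304 + L)*(-839/280 + W))
-X(J(23, -29), -19) = -(31882/35 - 304*(-19) - 2517*I*sqrt(2)/280 + (3*I*sqrt(2))*(-19)) = -(31882/35 + 5776 - 2517*I*sqrt(2)/280 - 57*I*sqrt(2)) = -(234042/35 - 18477*I*sqrt(2)/280) = -234042/35 + 18477*I*sqrt(2)/280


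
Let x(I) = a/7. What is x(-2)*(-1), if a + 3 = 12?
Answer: -9/7 ≈ -1.2857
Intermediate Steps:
a = 9 (a = -3 + 12 = 9)
x(I) = 9/7
x(-2)*(-1) = (9/7)*(-1) = -9/7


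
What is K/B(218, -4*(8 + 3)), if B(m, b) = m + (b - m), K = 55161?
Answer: -55161/44 ≈ -1253.7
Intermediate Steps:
B(m, b) = b
K/B(218, -4*(8 + 3)) = 55161/((-4*(8 + 3))) = 55161/((-4*11)) = 55161/(-44) = 55161*(-1/44) = -55161/44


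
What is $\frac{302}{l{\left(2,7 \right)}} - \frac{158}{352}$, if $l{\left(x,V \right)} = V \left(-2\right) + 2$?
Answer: $- \frac{13525}{528} \approx -25.616$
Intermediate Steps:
$l{\left(x,V \right)} = 2 - 2 V$ ($l{\left(x,V \right)} = - 2 V + 2 = 2 - 2 V$)
$\frac{302}{l{\left(2,7 \right)}} - \frac{158}{352} = \frac{302}{2 - 14} - \frac{158}{352} = \frac{302}{2 - 14} - \frac{79}{176} = \frac{302}{-12} - \frac{79}{176} = 302 \left(- \frac{1}{12}\right) - \frac{79}{176} = - \frac{151}{6} - \frac{79}{176} = - \frac{13525}{528}$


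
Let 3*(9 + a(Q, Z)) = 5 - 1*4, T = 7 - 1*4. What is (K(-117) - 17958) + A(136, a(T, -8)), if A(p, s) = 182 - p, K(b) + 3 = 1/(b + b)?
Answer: -4192111/234 ≈ -17915.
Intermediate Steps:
K(b) = -3 + 1/(2*b) (K(b) = -3 + 1/(b + b) = -3 + 1/(2*b))
T = 3 (T = 7 - 4 = 3)
a(Q, Z) = -26/3 (a(Q, Z) = -9 + (5 - 1*4)/3 = -9 + (5 - 4)/3 = -9 + (⅓)*1 = -9 + ⅓ = -26/3)
(K(-117) - 17958) + A(136, a(T, -8)) = ((-3 + (½)/(-117)) - 17958) + (182 - 1*136) = ((-3 + (½)*(-1/117)) - 17958) + (182 - 136) = ((-3 - 1/234) - 17958) + 46 = (-703/234 - 17958) + 46 = -4202875/234 + 46 = -4192111/234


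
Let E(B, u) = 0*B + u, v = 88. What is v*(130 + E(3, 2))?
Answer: 11616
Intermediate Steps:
E(B, u) = u (E(B, u) = 0 + u = u)
v*(130 + E(3, 2)) = 88*(130 + 2) = 88*132 = 11616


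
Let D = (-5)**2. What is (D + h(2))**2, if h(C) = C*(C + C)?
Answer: 1089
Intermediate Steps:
D = 25
h(C) = 2*C**2 (h(C) = C*(2*C) = 2*C**2)
(D + h(2))**2 = (25 + 2*2**2)**2 = (25 + 2*4)**2 = (25 + 8)**2 = 33**2 = 1089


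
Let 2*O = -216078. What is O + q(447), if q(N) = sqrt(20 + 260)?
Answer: -108039 + 2*sqrt(70) ≈ -1.0802e+5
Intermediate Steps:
O = -108039 (O = (1/2)*(-216078) = -108039)
q(N) = 2*sqrt(70) (q(N) = sqrt(280) = 2*sqrt(70))
O + q(447) = -108039 + 2*sqrt(70)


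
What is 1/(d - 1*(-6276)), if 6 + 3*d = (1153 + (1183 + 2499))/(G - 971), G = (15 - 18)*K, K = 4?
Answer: 2949/18497191 ≈ 0.00015943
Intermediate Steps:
G = -12 (G = (15 - 18)*4 = -3*4 = -12)
d = -10733/2949 (d = -2 + ((1153 + (1183 + 2499))/(-12 - 971))/3 = -2 + ((1153 + 3682)/(-983))/3 = -2 + (4835*(-1/983))/3 = -2 + (1/3)*(-4835/983) = -2 - 4835/2949 = -10733/2949 ≈ -3.6395)
1/(d - 1*(-6276)) = 1/(-10733/2949 - 1*(-6276)) = 1/(-10733/2949 + 6276) = 1/(18497191/2949) = 2949/18497191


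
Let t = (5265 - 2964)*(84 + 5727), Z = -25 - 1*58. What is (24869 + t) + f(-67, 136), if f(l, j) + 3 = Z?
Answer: 13395894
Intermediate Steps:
Z = -83 (Z = -25 - 58 = -83)
t = 13371111 (t = 2301*5811 = 13371111)
f(l, j) = -86 (f(l, j) = -3 - 83 = -86)
(24869 + t) + f(-67, 136) = (24869 + 13371111) - 86 = 13395980 - 86 = 13395894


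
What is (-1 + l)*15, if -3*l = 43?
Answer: -230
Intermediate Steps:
l = -43/3 (l = -⅓*43 = -43/3 ≈ -14.333)
(-1 + l)*15 = (-1 - 43/3)*15 = -46/3*15 = -230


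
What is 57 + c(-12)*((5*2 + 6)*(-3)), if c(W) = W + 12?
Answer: 57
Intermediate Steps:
c(W) = 12 + W
57 + c(-12)*((5*2 + 6)*(-3)) = 57 + (12 - 12)*((5*2 + 6)*(-3)) = 57 + 0*((10 + 6)*(-3)) = 57 + 0*(16*(-3)) = 57 + 0*(-48) = 57 + 0 = 57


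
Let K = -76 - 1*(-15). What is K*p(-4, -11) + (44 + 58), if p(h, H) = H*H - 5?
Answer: -6974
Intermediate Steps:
K = -61 (K = -76 + 15 = -61)
p(h, H) = -5 + H² (p(h, H) = H² - 5 = -5 + H²)
K*p(-4, -11) + (44 + 58) = -61*(-5 + (-11)²) + (44 + 58) = -61*(-5 + 121) + 102 = -61*116 + 102 = -7076 + 102 = -6974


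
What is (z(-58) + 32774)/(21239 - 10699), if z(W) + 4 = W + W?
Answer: 16327/5270 ≈ 3.0981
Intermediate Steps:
z(W) = -4 + 2*W (z(W) = -4 + (W + W) = -4 + 2*W)
(z(-58) + 32774)/(21239 - 10699) = ((-4 + 2*(-58)) + 32774)/(21239 - 10699) = ((-4 - 116) + 32774)/10540 = (-120 + 32774)*(1/10540) = 32654*(1/10540) = 16327/5270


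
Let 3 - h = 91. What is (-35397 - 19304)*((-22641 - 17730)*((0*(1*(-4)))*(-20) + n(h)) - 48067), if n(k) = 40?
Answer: 90962675807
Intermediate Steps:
h = -88 (h = 3 - 1*91 = 3 - 91 = -88)
(-35397 - 19304)*((-22641 - 17730)*((0*(1*(-4)))*(-20) + n(h)) - 48067) = (-35397 - 19304)*((-22641 - 17730)*((0*(1*(-4)))*(-20) + 40) - 48067) = -54701*(-40371*((0*(-4))*(-20) + 40) - 48067) = -54701*(-40371*(0*(-20) + 40) - 48067) = -54701*(-40371*(0 + 40) - 48067) = -54701*(-40371*40 - 48067) = -54701*(-1614840 - 48067) = -54701*(-1662907) = 90962675807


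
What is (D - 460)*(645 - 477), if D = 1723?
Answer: 212184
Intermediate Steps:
(D - 460)*(645 - 477) = (1723 - 460)*(645 - 477) = 1263*168 = 212184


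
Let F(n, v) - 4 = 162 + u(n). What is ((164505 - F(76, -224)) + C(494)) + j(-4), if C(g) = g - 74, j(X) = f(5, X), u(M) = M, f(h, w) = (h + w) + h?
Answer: 164689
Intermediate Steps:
f(h, w) = w + 2*h
F(n, v) = 166 + n (F(n, v) = 4 + (162 + n) = 166 + n)
j(X) = 10 + X (j(X) = X + 2*5 = X + 10 = 10 + X)
C(g) = -74 + g
((164505 - F(76, -224)) + C(494)) + j(-4) = ((164505 - (166 + 76)) + (-74 + 494)) + (10 - 4) = ((164505 - 1*242) + 420) + 6 = ((164505 - 242) + 420) + 6 = (164263 + 420) + 6 = 164683 + 6 = 164689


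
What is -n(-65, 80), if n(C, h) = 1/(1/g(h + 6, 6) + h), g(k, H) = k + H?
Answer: -92/7361 ≈ -0.012498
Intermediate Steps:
g(k, H) = H + k
n(C, h) = 1/(h + 1/(12 + h)) (n(C, h) = 1/(1/(6 + (h + 6)) + h) = 1/(1/(6 + (6 + h)) + h) = 1/(1/(12 + h) + h) = 1/(h + 1/(12 + h)))
-n(-65, 80) = -(12 + 80)/(1 + 80*(12 + 80)) = -92/(1 + 80*92) = -92/(1 + 7360) = -92/7361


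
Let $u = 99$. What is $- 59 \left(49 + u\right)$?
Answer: $-8732$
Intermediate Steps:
$- 59 \left(49 + u\right) = - 59 \left(49 + 99\right) = \left(-59\right) 148 = -8732$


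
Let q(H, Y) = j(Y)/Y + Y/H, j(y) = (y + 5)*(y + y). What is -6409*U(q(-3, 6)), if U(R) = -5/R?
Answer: 6409/4 ≈ 1602.3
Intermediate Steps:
j(y) = 2*y*(5 + y) (j(y) = (5 + y)*(2*y) = 2*y*(5 + y))
q(H, Y) = 10 + 2*Y + Y/H (q(H, Y) = (2*Y*(5 + Y))/Y + Y/H = (10 + 2*Y) + Y/H = 10 + 2*Y + Y/H)
-6409*U(q(-3, 6)) = -(-32045)/(10 + 2*6 + 6/(-3)) = -(-32045)/(10 + 12 + 6*(-⅓)) = -(-32045)/(10 + 12 - 2) = -(-32045)/20 = -6409*(-¼) = 6409/4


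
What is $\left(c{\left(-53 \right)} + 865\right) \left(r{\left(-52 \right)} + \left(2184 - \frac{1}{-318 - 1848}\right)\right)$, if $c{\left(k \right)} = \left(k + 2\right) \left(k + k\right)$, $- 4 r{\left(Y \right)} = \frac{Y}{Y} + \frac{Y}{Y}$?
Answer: $\frac{14829228101}{1083} \approx 1.3693 \cdot 10^{7}$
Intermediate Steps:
$r{\left(Y \right)} = - \frac{1}{2}$ ($r{\left(Y \right)} = - \frac{\frac{Y}{Y} + \frac{Y}{Y}}{4} = - \frac{1 + 1}{4} = \left(- \frac{1}{4}\right) 2 = - \frac{1}{2}$)
$c{\left(k \right)} = 2 k \left(2 + k\right)$ ($c{\left(k \right)} = \left(2 + k\right) 2 k = 2 k \left(2 + k\right)$)
$\left(c{\left(-53 \right)} + 865\right) \left(r{\left(-52 \right)} + \left(2184 - \frac{1}{-318 - 1848}\right)\right) = \left(2 \left(-53\right) \left(2 - 53\right) + 865\right) \left(- \frac{1}{2} + \left(2184 - \frac{1}{-318 - 1848}\right)\right) = \left(2 \left(-53\right) \left(-51\right) + 865\right) \left(- \frac{1}{2} + \left(2184 - \frac{1}{-2166}\right)\right) = \left(5406 + 865\right) \left(- \frac{1}{2} + \left(2184 - - \frac{1}{2166}\right)\right) = 6271 \left(- \frac{1}{2} + \left(2184 + \frac{1}{2166}\right)\right) = 6271 \left(- \frac{1}{2} + \frac{4730545}{2166}\right) = 6271 \cdot \frac{2364731}{1083} = \frac{14829228101}{1083}$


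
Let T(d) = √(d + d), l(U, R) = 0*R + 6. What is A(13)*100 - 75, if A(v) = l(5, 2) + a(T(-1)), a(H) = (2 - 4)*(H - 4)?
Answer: 1325 - 200*I*√2 ≈ 1325.0 - 282.84*I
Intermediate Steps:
l(U, R) = 6 (l(U, R) = 0 + 6 = 6)
T(d) = √2*√d (T(d) = √(2*d) = √2*√d)
a(H) = 8 - 2*H (a(H) = -2*(-4 + H) = 8 - 2*H)
A(v) = 14 - 2*I*√2 (A(v) = 6 + (8 - 2*√2*√(-1)) = 6 + (8 - 2*√2*I) = 6 + (8 - 2*I*√2) = 14 - 2*I*√2)
A(13)*100 - 75 = (14 - 2*I*√2)*100 - 75 = (1400 - 200*I*√2) - 75 = 1325 - 200*I*√2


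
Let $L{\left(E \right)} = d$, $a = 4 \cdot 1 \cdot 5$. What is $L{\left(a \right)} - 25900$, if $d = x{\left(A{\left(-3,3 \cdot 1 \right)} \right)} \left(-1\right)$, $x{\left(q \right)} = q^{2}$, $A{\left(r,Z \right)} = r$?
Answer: $-25909$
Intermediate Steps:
$a = 20$ ($a = 4 \cdot 5 = 20$)
$d = -9$ ($d = \left(-3\right)^{2} \left(-1\right) = 9 \left(-1\right) = -9$)
$L{\left(E \right)} = -9$
$L{\left(a \right)} - 25900 = -9 - 25900 = -25909$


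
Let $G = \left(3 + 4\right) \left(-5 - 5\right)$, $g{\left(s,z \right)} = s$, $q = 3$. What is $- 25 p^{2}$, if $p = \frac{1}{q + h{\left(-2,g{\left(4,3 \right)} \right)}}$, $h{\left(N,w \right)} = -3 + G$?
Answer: $- \frac{1}{196} \approx -0.005102$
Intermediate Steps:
$G = -70$ ($G = 7 \left(-10\right) = -70$)
$h{\left(N,w \right)} = -73$ ($h{\left(N,w \right)} = -3 - 70 = -73$)
$p = - \frac{1}{70}$ ($p = \frac{1}{3 - 73} = \frac{1}{-70} = - \frac{1}{70} \approx -0.014286$)
$- 25 p^{2} = - 25 \left(- \frac{1}{70}\right)^{2} = \left(-25\right) \frac{1}{4900} = - \frac{1}{196}$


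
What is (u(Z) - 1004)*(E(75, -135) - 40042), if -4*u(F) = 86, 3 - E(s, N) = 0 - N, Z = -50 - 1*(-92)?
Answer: 41198437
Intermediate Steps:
Z = 42 (Z = -50 + 92 = 42)
E(s, N) = 3 + N (E(s, N) = 3 - (0 - N) = 3 - (-1)*N = 3 + N)
u(F) = -43/2 (u(F) = -¼*86 = -43/2)
(u(Z) - 1004)*(E(75, -135) - 40042) = (-43/2 - 1004)*((3 - 135) - 40042) = -2051*(-132 - 40042)/2 = -2051/2*(-40174) = 41198437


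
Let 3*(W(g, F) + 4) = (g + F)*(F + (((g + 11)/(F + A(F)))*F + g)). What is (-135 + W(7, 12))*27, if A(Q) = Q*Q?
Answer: -3474/13 ≈ -267.23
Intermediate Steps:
A(Q) = Q²
W(g, F) = -4 + (F + g)*(F + g + F*(11 + g)/(F + F²))/3 (W(g, F) = -4 + ((g + F)*(F + (((g + 11)/(F + F²))*F + g)))/3 = -4 + ((F + g)*(F + (((11 + g)/(F + F²))*F + g)))/3 = -4 + ((F + g)*(F + (F*(11 + g)/(F + F²) + g)))/3 = -4 + ((F + g)*(F + (g + F*(11 + g)/(F + F²))))/3 = -4 + ((F + g)*(F + g + F*(11 + g)/(F + F²)))/3 = -4 + (F + g)*(F + g + F*(11 + g)/(F + F²))/3)
(-135 + W(7, 12))*27 = (-135 + (-12 + 12² + 12³ - 1*12 + 2*7² + 11*7 + 12*7² + 2*7*12² + 3*12*7)/(3*(1 + 12)))*27 = (-135 + (⅓)*(-12 + 144 + 1728 - 12 + 2*49 + 77 + 12*49 + 2*7*144 + 252)/13)*27 = (-135 + (⅓)*(1/13)*(-12 + 144 + 1728 - 12 + 98 + 77 + 588 + 2016 + 252))*27 = (-135 + (⅓)*(1/13)*4879)*27 = (-135 + 4879/39)*27 = -386/39*27 = -3474/13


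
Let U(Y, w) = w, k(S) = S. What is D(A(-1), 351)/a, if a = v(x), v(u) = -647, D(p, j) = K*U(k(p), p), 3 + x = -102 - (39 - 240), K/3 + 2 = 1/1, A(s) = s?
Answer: -3/647 ≈ -0.0046368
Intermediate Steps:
K = -3 (K = -6 + 3/1 = -6 + 3*1 = -6 + 3 = -3)
x = 96 (x = -3 + (-102 - (39 - 240)) = -3 + (-102 - 1*(-201)) = -3 + (-102 + 201) = -3 + 99 = 96)
D(p, j) = -3*p
a = -647
D(A(-1), 351)/a = -3*(-1)/(-647) = 3*(-1/647) = -3/647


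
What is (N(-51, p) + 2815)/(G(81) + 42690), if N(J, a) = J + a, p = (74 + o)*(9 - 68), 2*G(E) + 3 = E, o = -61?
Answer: 1997/42729 ≈ 0.046736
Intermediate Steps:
G(E) = -3/2 + E/2
p = -767 (p = (74 - 61)*(9 - 68) = 13*(-59) = -767)
(N(-51, p) + 2815)/(G(81) + 42690) = ((-51 - 767) + 2815)/((-3/2 + (½)*81) + 42690) = (-818 + 2815)/((-3/2 + 81/2) + 42690) = 1997/(39 + 42690) = 1997/42729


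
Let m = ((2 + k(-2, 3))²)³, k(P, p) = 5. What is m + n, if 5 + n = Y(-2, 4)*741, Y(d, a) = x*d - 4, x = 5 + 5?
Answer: 99860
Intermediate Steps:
x = 10
m = 117649 (m = ((2 + 5)²)³ = (7²)³ = 49³ = 117649)
Y(d, a) = -4 + 10*d (Y(d, a) = 10*d - 4 = -4 + 10*d)
n = -17789 (n = -5 + (-4 + 10*(-2))*741 = -5 + (-4 - 20)*741 = -5 - 24*741 = -5 - 17784 = -17789)
m + n = 117649 - 17789 = 99860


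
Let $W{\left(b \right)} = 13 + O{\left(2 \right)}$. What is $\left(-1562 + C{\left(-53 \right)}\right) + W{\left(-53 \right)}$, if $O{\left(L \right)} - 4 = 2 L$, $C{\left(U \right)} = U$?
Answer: $-1594$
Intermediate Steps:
$O{\left(L \right)} = 4 + 2 L$
$W{\left(b \right)} = 21$ ($W{\left(b \right)} = 13 + \left(4 + 2 \cdot 2\right) = 13 + \left(4 + 4\right) = 13 + 8 = 21$)
$\left(-1562 + C{\left(-53 \right)}\right) + W{\left(-53 \right)} = \left(-1562 - 53\right) + 21 = -1615 + 21 = -1594$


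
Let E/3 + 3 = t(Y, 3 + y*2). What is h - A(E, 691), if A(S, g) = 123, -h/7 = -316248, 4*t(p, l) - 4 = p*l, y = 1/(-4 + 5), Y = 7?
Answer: 2213613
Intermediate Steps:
y = 1 (y = 1/1 = 1)
t(p, l) = 1 + l*p/4 (t(p, l) = 1 + (p*l)/4 = 1 + (l*p)/4 = 1 + l*p/4)
E = 81/4 (E = -9 + 3*(1 + (¼)*(3 + 1*2)*7) = -9 + 3*(1 + (¼)*(3 + 2)*7) = -9 + 3*(1 + (¼)*5*7) = -9 + 3*(1 + 35/4) = -9 + 3*(39/4) = -9 + 117/4 = 81/4 ≈ 20.250)
h = 2213736 (h = -7*(-316248) = 2213736)
h - A(E, 691) = 2213736 - 1*123 = 2213736 - 123 = 2213613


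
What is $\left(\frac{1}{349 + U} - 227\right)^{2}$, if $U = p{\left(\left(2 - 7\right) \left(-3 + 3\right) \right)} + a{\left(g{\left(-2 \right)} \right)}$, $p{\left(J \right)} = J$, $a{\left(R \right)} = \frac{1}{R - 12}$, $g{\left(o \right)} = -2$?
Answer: $\frac{1229617072161}{23863225} \approx 51528.0$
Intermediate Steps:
$a{\left(R \right)} = \frac{1}{-12 + R}$
$U = - \frac{1}{14}$ ($U = \left(2 - 7\right) \left(-3 + 3\right) + \frac{1}{-12 - 2} = \left(-5\right) 0 + \frac{1}{-14} = 0 - \frac{1}{14} = - \frac{1}{14} \approx -0.071429$)
$\left(\frac{1}{349 + U} - 227\right)^{2} = \left(\frac{1}{349 - \frac{1}{14}} - 227\right)^{2} = \left(\frac{1}{\frac{4885}{14}} - 227\right)^{2} = \left(\frac{14}{4885} - 227\right)^{2} = \left(- \frac{1108881}{4885}\right)^{2} = \frac{1229617072161}{23863225}$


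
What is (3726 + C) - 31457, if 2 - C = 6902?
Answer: -34631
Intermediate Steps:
C = -6900 (C = 2 - 1*6902 = 2 - 6902 = -6900)
(3726 + C) - 31457 = (3726 - 6900) - 31457 = -3174 - 31457 = -34631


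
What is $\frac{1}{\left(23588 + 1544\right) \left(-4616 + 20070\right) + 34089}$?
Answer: $\frac{1}{388424017} \approx 2.5745 \cdot 10^{-9}$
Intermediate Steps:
$\frac{1}{\left(23588 + 1544\right) \left(-4616 + 20070\right) + 34089} = \frac{1}{25132 \cdot 15454 + 34089} = \frac{1}{388389928 + 34089} = \frac{1}{388424017}$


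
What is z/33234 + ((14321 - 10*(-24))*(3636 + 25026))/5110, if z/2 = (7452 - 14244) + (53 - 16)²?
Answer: 119569547158/1464015 ≈ 81672.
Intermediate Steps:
z = -10846 (z = 2*((7452 - 14244) + (53 - 16)²) = 2*(-6792 + 37²) = 2*(-6792 + 1369) = 2*(-5423) = -10846)
z/33234 + ((14321 - 10*(-24))*(3636 + 25026))/5110 = -10846/33234 + ((14321 - 10*(-24))*(3636 + 25026))/5110 = -10846*1/33234 + ((14321 + 240)*28662)*(1/5110) = -187/573 + (14561*28662)*(1/5110) = -187/573 + 417347382*(1/5110) = -187/573 + 208673691/2555 = 119569547158/1464015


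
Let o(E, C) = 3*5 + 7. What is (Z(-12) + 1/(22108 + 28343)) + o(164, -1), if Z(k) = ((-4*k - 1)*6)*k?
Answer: -169616261/50451 ≈ -3362.0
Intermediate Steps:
o(E, C) = 22 (o(E, C) = 15 + 7 = 22)
Z(k) = k*(-6 - 24*k) (Z(k) = ((-1 - 4*k)*6)*k = (-6 - 24*k)*k = k*(-6 - 24*k))
(Z(-12) + 1/(22108 + 28343)) + o(164, -1) = (-6*(-12)*(1 + 4*(-12)) + 1/(22108 + 28343)) + 22 = (-6*(-12)*(1 - 48) + 1/50451) + 22 = (-6*(-12)*(-47) + 1/50451) + 22 = (-3384 + 1/50451) + 22 = -170726183/50451 + 22 = -169616261/50451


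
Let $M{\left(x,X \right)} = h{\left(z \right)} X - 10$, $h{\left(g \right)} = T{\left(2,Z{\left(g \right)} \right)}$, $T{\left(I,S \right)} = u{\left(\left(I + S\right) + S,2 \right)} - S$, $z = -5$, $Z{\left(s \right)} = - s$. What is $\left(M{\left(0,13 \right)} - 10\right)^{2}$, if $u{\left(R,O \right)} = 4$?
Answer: $1089$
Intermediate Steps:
$T{\left(I,S \right)} = 4 - S$
$h{\left(g \right)} = 4 + g$ ($h{\left(g \right)} = 4 - - g = 4 + g$)
$M{\left(x,X \right)} = -10 - X$ ($M{\left(x,X \right)} = \left(4 - 5\right) X - 10 = - X - 10 = -10 - X$)
$\left(M{\left(0,13 \right)} - 10\right)^{2} = \left(\left(-10 - 13\right) - 10\right)^{2} = \left(-23 - 10\right)^{2} = \left(-33\right)^{2} = 1089$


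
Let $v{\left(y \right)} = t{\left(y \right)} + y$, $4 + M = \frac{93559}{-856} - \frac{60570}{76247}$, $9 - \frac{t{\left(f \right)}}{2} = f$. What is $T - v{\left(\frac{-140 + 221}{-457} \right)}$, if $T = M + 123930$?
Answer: $\frac{3692541699469199}{29827216424} \approx 1.238 \cdot 10^{5}$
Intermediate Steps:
$t{\left(f \right)} = 18 - 2 f$
$M = - \frac{7446510721}{65267432}$ ($M = -4 + \left(\frac{93559}{-856} - \frac{60570}{76247}\right) = -4 + \left(93559 \left(- \frac{1}{856}\right) - \frac{60570}{76247}\right) = -4 - \frac{7185440993}{65267432} = - \frac{7446510721}{65267432} \approx -114.09$)
$v{\left(y \right)} = 18 - y$ ($v{\left(y \right)} = \left(18 - 2 y\right) + y = 18 - y$)
$T = \frac{8081146337039}{65267432}$ ($T = - \frac{7446510721}{65267432} + 123930 = \frac{8081146337039}{65267432} \approx 1.2382 \cdot 10^{5}$)
$T - v{\left(\frac{-140 + 221}{-457} \right)} = \frac{8081146337039}{65267432} - \left(18 - \frac{-140 + 221}{-457}\right) = \frac{8081146337039}{65267432} - \left(18 - 81 \left(- \frac{1}{457}\right)\right) = \frac{8081146337039}{65267432} - \left(18 - - \frac{81}{457}\right) = \frac{8081146337039}{65267432} - \left(18 + \frac{81}{457}\right) = \frac{8081146337039}{65267432} - \frac{8307}{457} = \frac{3692541699469199}{29827216424}$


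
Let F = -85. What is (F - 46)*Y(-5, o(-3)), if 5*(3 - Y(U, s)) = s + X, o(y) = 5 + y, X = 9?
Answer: -524/5 ≈ -104.80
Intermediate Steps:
Y(U, s) = 6/5 - s/5 (Y(U, s) = 3 - (s + 9)/5 = 3 - (9 + s)/5 = 3 + (-9/5 - s/5) = 6/5 - s/5)
(F - 46)*Y(-5, o(-3)) = (-85 - 46)*(6/5 - (5 - 3)/5) = -131*(6/5 - 1/5*2) = -131*(6/5 - 2/5) = -131*4/5 = -524/5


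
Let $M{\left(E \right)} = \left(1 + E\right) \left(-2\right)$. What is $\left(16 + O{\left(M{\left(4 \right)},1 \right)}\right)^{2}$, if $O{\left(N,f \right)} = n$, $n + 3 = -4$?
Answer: $81$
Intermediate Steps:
$M{\left(E \right)} = -2 - 2 E$
$n = -7$ ($n = -3 - 4 = -7$)
$O{\left(N,f \right)} = -7$
$\left(16 + O{\left(M{\left(4 \right)},1 \right)}\right)^{2} = \left(16 - 7\right)^{2} = 9^{2} = 81$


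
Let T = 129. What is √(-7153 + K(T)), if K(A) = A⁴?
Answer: 4*√17307233 ≈ 16641.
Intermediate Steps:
√(-7153 + K(T)) = √(-7153 + 129⁴) = √(-7153 + 276922881) = √276915728 = 4*√17307233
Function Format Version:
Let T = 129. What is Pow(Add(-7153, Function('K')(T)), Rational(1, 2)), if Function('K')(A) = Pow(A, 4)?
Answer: Mul(4, Pow(17307233, Rational(1, 2))) ≈ 16641.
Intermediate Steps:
Pow(Add(-7153, Function('K')(T)), Rational(1, 2)) = Pow(Add(-7153, Pow(129, 4)), Rational(1, 2)) = Pow(Add(-7153, 276922881), Rational(1, 2)) = Pow(276915728, Rational(1, 2)) = Mul(4, Pow(17307233, Rational(1, 2)))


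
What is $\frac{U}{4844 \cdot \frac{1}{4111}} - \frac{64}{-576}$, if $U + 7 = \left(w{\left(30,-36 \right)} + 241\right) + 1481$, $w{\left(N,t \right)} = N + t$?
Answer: $\frac{63236135}{43596} \approx 1450.5$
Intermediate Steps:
$U = 1709$ ($U = -7 + \left(\left(\left(30 - 36\right) + 241\right) + 1481\right) = -7 + \left(\left(-6 + 241\right) + 1481\right) = -7 + \left(235 + 1481\right) = -7 + 1716 = 1709$)
$\frac{U}{4844 \cdot \frac{1}{4111}} - \frac{64}{-576} = \frac{1709}{4844 \cdot \frac{1}{4111}} - \frac{64}{-576} = \frac{1709}{4844 \cdot \frac{1}{4111}} - - \frac{1}{9} = \frac{1709}{\frac{4844}{4111}} + \frac{1}{9} = 1709 \cdot \frac{4111}{4844} + \frac{1}{9} = \frac{7025699}{4844} + \frac{1}{9} = \frac{63236135}{43596}$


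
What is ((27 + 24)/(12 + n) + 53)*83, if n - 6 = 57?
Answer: 111386/25 ≈ 4455.4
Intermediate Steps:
n = 63 (n = 6 + 57 = 63)
((27 + 24)/(12 + n) + 53)*83 = ((27 + 24)/(12 + 63) + 53)*83 = (51/75 + 53)*83 = (51*(1/75) + 53)*83 = (17/25 + 53)*83 = (1342/25)*83 = 111386/25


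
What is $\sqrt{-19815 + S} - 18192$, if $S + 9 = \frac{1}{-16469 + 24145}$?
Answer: $-18192 + \frac{i \sqrt{292012355137}}{3838} \approx -18192.0 + 140.8 i$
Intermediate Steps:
$S = - \frac{69083}{7676}$ ($S = -9 + \frac{1}{-16469 + 24145} = -9 + \frac{1}{7676} = - \frac{69083}{7676} \approx -8.9999$)
$\sqrt{-19815 + S} - 18192 = \sqrt{-19815 - \frac{69083}{7676}} - 18192 = \sqrt{- \frac{152169023}{7676}} - 18192 = \frac{i \sqrt{292012355137}}{3838} - 18192 = -18192 + \frac{i \sqrt{292012355137}}{3838}$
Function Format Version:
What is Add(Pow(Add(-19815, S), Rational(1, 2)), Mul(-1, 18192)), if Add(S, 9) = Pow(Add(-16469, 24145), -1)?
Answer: Add(-18192, Mul(Rational(1, 3838), I, Pow(292012355137, Rational(1, 2)))) ≈ Add(-18192., Mul(140.80, I))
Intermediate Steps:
S = Rational(-69083, 7676) (S = Add(-9, Pow(Add(-16469, 24145), -1)) = Add(-9, Pow(7676, -1)) = Add(-9, Rational(1, 7676)) = Rational(-69083, 7676) ≈ -8.9999)
Add(Pow(Add(-19815, S), Rational(1, 2)), Mul(-1, 18192)) = Add(Pow(Add(-19815, Rational(-69083, 7676)), Rational(1, 2)), Mul(-1, 18192)) = Add(Pow(Rational(-152169023, 7676), Rational(1, 2)), -18192) = Add(Mul(Rational(1, 3838), I, Pow(292012355137, Rational(1, 2))), -18192) = Add(-18192, Mul(Rational(1, 3838), I, Pow(292012355137, Rational(1, 2))))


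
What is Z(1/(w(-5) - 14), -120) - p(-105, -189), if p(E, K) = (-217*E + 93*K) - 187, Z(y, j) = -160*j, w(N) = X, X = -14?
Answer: 14179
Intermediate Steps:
w(N) = -14
p(E, K) = -187 - 217*E + 93*K
Z(1/(w(-5) - 14), -120) - p(-105, -189) = -160*(-120) - (-187 - 217*(-105) + 93*(-189)) = 19200 - (-187 + 22785 - 17577) = 19200 - 1*5021 = 19200 - 5021 = 14179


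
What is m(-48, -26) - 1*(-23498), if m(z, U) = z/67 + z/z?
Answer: 1574385/67 ≈ 23498.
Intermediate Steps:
m(z, U) = 1 + z/67 (m(z, U) = z*(1/67) + 1 = z/67 + 1 = 1 + z/67)
m(-48, -26) - 1*(-23498) = (1 + (1/67)*(-48)) - 1*(-23498) = (1 - 48/67) + 23498 = 19/67 + 23498 = 1574385/67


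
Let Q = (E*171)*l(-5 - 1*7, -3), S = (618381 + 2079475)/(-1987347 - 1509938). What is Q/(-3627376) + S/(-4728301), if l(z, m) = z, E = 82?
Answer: 347807457819120137/7497884204962300270 ≈ 0.046387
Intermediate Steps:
S = -2697856/3497285 (S = 2697856/(-3497285) = 2697856*(-1/3497285) = -2697856/3497285 ≈ -0.77141)
Q = -168264 (Q = (82*171)*(-5 - 1*7) = 14022*(-5 - 7) = 14022*(-12) = -168264)
Q/(-3627376) + S/(-4728301) = -168264/(-3627376) - 2697856/3497285/(-4728301) = -168264*(-1/3627376) - 2697856/3497285*(-1/4728301) = 21033/453422 + 2697856/16536216162785 = 347807457819120137/7497884204962300270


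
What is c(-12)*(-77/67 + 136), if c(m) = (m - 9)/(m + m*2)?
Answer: 63245/804 ≈ 78.663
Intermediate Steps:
c(m) = (-9 + m)/(3*m) (c(m) = (-9 + m)/(m + 2*m) = (-9 + m)/((3*m)) = (-9 + m)*(1/(3*m)) = (-9 + m)/(3*m))
c(-12)*(-77/67 + 136) = ((1/3)*(-9 - 12)/(-12))*(-77/67 + 136) = ((1/3)*(-1/12)*(-21))*(-77*1/67 + 136) = 7*(-77/67 + 136)/12 = (7/12)*(9035/67) = 63245/804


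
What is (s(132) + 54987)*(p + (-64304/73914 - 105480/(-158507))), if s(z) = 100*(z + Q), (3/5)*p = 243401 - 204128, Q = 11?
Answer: 26566747251888409367/5857943199 ≈ 4.5352e+9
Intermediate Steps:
p = 65455 (p = 5*(243401 - 204128)/3 = (5/3)*39273 = 65455)
s(z) = 1100 + 100*z (s(z) = 100*(z + 11) = 100*(11 + z) = 1100 + 100*z)
(s(132) + 54987)*(p + (-64304/73914 - 105480/(-158507))) = ((1100 + 100*132) + 54987)*(65455 + (-64304/73914 - 105480/(-158507))) = ((1100 + 13200) + 54987)*(65455 + (-64304*1/73914 - 105480*(-1/158507))) = (14300 + 54987)*(65455 + (-32152/36957 + 105480/158507)) = 69287*(65455 - 1198092704/5857943199) = 69287*(383430473997841/5857943199) = 26566747251888409367/5857943199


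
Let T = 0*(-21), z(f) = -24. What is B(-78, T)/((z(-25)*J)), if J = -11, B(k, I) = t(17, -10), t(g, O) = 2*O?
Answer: -5/66 ≈ -0.075758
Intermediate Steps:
T = 0
B(k, I) = -20 (B(k, I) = 2*(-10) = -20)
B(-78, T)/((z(-25)*J)) = -20/((-24*(-11))) = -20/264 = -20*1/264 = -5/66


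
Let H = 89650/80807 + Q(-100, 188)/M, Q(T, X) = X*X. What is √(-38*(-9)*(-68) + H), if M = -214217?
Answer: I*√6968241835722988972704618/17310233119 ≈ 152.5*I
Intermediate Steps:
Q(T, X) = X²
H = 16348511442/17310233119 (H = 89650/80807 + 188²/(-214217) = 89650*(1/80807) + 35344*(-1/214217) = 89650/80807 - 35344/214217 = 16348511442/17310233119 ≈ 0.94444)
√(-38*(-9)*(-68) + H) = √(-38*(-9)*(-68) + 16348511442/17310233119) = √(342*(-68) + 16348511442/17310233119) = √(-23256 + 16348511442/17310233119) = √(-402550432904022/17310233119) = I*√6968241835722988972704618/17310233119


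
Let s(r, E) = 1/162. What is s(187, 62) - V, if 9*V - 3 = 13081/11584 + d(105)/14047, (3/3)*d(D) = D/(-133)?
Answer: -113349227725/250426769472 ≈ -0.45262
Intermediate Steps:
d(D) = -D/133 (d(D) = D/(-133) = D*(-1/133) = -D/133)
V = 12766119109/27825196608 (V = 1/3 + (13081/11584 - 1/133*105/14047)/9 = 1/3 + (13081*(1/11584) - 15/19*1/14047)/9 = 1/3 + (13081/11584 - 15/266893)/9 = 1/3 + (1/9)*(3491053573/3091688512) = 1/3 + 3491053573/27825196608 = 12766119109/27825196608 ≈ 0.45880)
s(r, E) = 1/162
s(187, 62) - V = 1/162 - 1*12766119109/27825196608 = 1/162 - 12766119109/27825196608 = -113349227725/250426769472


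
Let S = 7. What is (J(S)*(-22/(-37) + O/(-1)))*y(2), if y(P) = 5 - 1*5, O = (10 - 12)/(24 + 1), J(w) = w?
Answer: 0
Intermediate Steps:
O = -2/25 ≈ -0.080000
y(P) = 0 (y(P) = 5 - 5 = 0)
(J(S)*(-22/(-37) + O/(-1)))*y(2) = (7*(-22/(-37) - 2/25/(-1)))*0 = (7*(-22*(-1/37) - 2/25*(-1)))*0 = (7*(22/37 + 2/25))*0 = (7*(624/925))*0 = (4368/925)*0 = 0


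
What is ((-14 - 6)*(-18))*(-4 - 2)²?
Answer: 12960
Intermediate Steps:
((-14 - 6)*(-18))*(-4 - 2)² = -20*(-18)*(-6)² = 360*36 = 12960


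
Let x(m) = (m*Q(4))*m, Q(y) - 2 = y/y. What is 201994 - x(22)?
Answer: 200542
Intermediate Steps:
Q(y) = 3 (Q(y) = 2 + y/y = 2 + 1 = 3)
x(m) = 3*m**2 (x(m) = (m*3)*m = (3*m)*m = 3*m**2)
201994 - x(22) = 201994 - 3*22**2 = 201994 - 3*484 = 201994 - 1*1452 = 201994 - 1452 = 200542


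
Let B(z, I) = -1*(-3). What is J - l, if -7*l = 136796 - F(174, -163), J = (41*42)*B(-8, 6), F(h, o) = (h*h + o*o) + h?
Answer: 115939/7 ≈ 16563.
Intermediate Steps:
B(z, I) = 3
F(h, o) = h + h**2 + o**2 (F(h, o) = (h**2 + o**2) + h = h + h**2 + o**2)
J = 5166 (J = (41*42)*3 = 1722*3 = 5166)
l = -79777/7 (l = -(136796 - (174 + 174**2 + (-163)**2))/7 = -(136796 - (174 + 30276 + 26569))/7 = -(136796 - 1*57019)/7 = -(136796 - 57019)/7 = -1/7*79777 = -79777/7 ≈ -11397.)
J - l = 5166 - 1*(-79777/7) = 5166 + 79777/7 = 115939/7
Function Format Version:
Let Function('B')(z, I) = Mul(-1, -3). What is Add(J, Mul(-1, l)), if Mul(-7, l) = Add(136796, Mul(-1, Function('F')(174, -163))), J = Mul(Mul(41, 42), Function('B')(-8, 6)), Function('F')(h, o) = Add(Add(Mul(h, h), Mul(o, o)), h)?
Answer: Rational(115939, 7) ≈ 16563.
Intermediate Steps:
Function('B')(z, I) = 3
Function('F')(h, o) = Add(h, Pow(h, 2), Pow(o, 2)) (Function('F')(h, o) = Add(Add(Pow(h, 2), Pow(o, 2)), h) = Add(h, Pow(h, 2), Pow(o, 2)))
J = 5166 (J = Mul(Mul(41, 42), 3) = Mul(1722, 3) = 5166)
l = Rational(-79777, 7) (l = Mul(Rational(-1, 7), Add(136796, Mul(-1, Add(174, Pow(174, 2), Pow(-163, 2))))) = Mul(Rational(-1, 7), Add(136796, Mul(-1, Add(174, 30276, 26569)))) = Mul(Rational(-1, 7), Add(136796, Mul(-1, 57019))) = Mul(Rational(-1, 7), Add(136796, -57019)) = Mul(Rational(-1, 7), 79777) = Rational(-79777, 7) ≈ -11397.)
Add(J, Mul(-1, l)) = Add(5166, Mul(-1, Rational(-79777, 7))) = Add(5166, Rational(79777, 7)) = Rational(115939, 7)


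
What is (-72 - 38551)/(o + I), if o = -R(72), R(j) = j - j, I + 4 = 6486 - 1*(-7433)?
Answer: -38623/13915 ≈ -2.7756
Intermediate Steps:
I = 13915 (I = -4 + (6486 - 1*(-7433)) = -4 + (6486 + 7433) = -4 + 13919 = 13915)
R(j) = 0
o = 0 (o = -1*0 = 0)
(-72 - 38551)/(o + I) = (-72 - 38551)/(0 + 13915) = -38623/13915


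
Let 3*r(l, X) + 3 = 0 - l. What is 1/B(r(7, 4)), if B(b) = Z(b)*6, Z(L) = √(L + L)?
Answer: -I*√15/60 ≈ -0.06455*I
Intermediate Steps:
Z(L) = √2*√L (Z(L) = √(2*L) = √2*√L)
r(l, X) = -1 - l/3 (r(l, X) = -1 + (0 - l)/3 = -1 + (-l)/3 = -1 - l/3)
B(b) = 6*√2*√b (B(b) = (√2*√b)*6 = 6*√2*√b)
1/B(r(7, 4)) = 1/(6*√2*√(-1 - ⅓*7)) = 1/(6*√2*√(-1 - 7/3)) = 1/(6*√2*√(-10/3)) = 1/(6*√2*(I*√30/3)) = 1/(4*I*√15) = -I*√15/60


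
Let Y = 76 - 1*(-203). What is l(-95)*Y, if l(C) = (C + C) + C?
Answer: -79515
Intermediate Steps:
l(C) = 3*C (l(C) = 2*C + C = 3*C)
Y = 279 (Y = 76 + 203 = 279)
l(-95)*Y = (3*(-95))*279 = -285*279 = -79515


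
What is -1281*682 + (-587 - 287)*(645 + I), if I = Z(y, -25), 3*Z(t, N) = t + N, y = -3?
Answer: -4287644/3 ≈ -1.4292e+6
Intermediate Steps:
Z(t, N) = N/3 + t/3 (Z(t, N) = (t + N)/3 = (N + t)/3 = N/3 + t/3)
I = -28/3 (I = (⅓)*(-25) + (⅓)*(-3) = -25/3 - 1 = -28/3 ≈ -9.3333)
-1281*682 + (-587 - 287)*(645 + I) = -1281*682 + (-587 - 287)*(645 - 28/3) = -873642 - 874*1907/3 = -873642 - 1666718/3 = -4287644/3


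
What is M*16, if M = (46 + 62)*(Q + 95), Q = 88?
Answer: 316224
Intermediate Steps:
M = 19764 (M = (46 + 62)*(88 + 95) = 108*183 = 19764)
M*16 = 19764*16 = 316224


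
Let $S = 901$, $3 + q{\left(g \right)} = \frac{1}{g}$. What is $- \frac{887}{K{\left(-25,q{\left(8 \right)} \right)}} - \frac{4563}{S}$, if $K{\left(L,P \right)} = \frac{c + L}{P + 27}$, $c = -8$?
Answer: $\frac{153038459}{237864} \approx 643.39$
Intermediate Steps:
$q{\left(g \right)} = -3 + \frac{1}{g}$
$K{\left(L,P \right)} = \frac{-8 + L}{27 + P}$ ($K{\left(L,P \right)} = \frac{-8 + L}{P + 27} = \frac{-8 + L}{27 + P}$)
$- \frac{887}{K{\left(-25,q{\left(8 \right)} \right)}} - \frac{4563}{S} = - \frac{887}{\frac{1}{27 - \left(3 - \frac{1}{8}\right)} \left(-8 - 25\right)} - \frac{4563}{901} = - \frac{887}{\frac{1}{27 + \left(-3 + \frac{1}{8}\right)} \left(-33\right)} - \frac{4563}{901} = - \frac{887}{\frac{1}{27 - \frac{23}{8}} \left(-33\right)} - \frac{4563}{901} = - \frac{887}{\frac{1}{\frac{193}{8}} \left(-33\right)} - \frac{4563}{901} = - \frac{887}{\frac{8}{193} \left(-33\right)} - \frac{4563}{901} = - \frac{887}{- \frac{264}{193}} - \frac{4563}{901} = \left(-887\right) \left(- \frac{193}{264}\right) - \frac{4563}{901} = \frac{171191}{264} - \frac{4563}{901} = \frac{153038459}{237864}$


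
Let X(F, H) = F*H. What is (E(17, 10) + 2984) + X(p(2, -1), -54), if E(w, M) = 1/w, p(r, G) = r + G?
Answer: 49811/17 ≈ 2930.1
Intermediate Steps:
p(r, G) = G + r
(E(17, 10) + 2984) + X(p(2, -1), -54) = (1/17 + 2984) + (-1 + 2)*(-54) = (1/17 + 2984) + 1*(-54) = 50729/17 - 54 = 49811/17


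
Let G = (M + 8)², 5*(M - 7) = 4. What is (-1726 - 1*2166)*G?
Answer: -24289972/25 ≈ -9.7160e+5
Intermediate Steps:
M = 39/5 (M = 7 + (⅕)*4 = 7 + ⅘ = 39/5 ≈ 7.8000)
G = 6241/25 (G = (39/5 + 8)² = (79/5)² = 6241/25 ≈ 249.64)
(-1726 - 1*2166)*G = (-1726 - 1*2166)*(6241/25) = (-1726 - 2166)*(6241/25) = -3892*6241/25 = -24289972/25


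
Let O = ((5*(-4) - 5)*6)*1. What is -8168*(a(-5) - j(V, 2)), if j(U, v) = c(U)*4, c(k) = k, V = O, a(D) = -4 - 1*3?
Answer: -4843624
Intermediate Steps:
a(D) = -7 (a(D) = -4 - 3 = -7)
O = -150 (O = ((-20 - 5)*6)*1 = -25*6*1 = -150*1 = -150)
V = -150
j(U, v) = 4*U (j(U, v) = U*4 = 4*U)
-8168*(a(-5) - j(V, 2)) = -8168*(-7 - 4*(-150)) = -8168*(-7 - 1*(-600)) = -8168*(-7 + 600) = -8168*593 = -4843624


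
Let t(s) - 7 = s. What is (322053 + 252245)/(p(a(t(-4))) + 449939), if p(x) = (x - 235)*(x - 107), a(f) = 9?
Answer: 574298/472087 ≈ 1.2165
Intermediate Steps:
t(s) = 7 + s
p(x) = (-235 + x)*(-107 + x)
(322053 + 252245)/(p(a(t(-4))) + 449939) = (322053 + 252245)/((25145 + 9² - 342*9) + 449939) = 574298/((25145 + 81 - 3078) + 449939) = 574298/(22148 + 449939) = 574298/472087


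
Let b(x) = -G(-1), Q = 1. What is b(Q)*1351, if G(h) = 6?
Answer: -8106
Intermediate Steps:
b(x) = -6 (b(x) = -1*6 = -6)
b(Q)*1351 = -6*1351 = -8106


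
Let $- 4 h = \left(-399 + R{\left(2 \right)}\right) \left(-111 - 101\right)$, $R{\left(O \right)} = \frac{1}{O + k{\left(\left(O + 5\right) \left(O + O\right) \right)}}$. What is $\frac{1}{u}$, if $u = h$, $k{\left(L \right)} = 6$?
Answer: $- \frac{8}{169123} \approx -4.7303 \cdot 10^{-5}$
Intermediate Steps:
$R{\left(O \right)} = \frac{1}{6 + O}$ ($R{\left(O \right)} = \frac{1}{O + 6} = \frac{1}{6 + O}$)
$h = - \frac{169123}{8}$ ($h = - \frac{\left(-399 + \frac{1}{6 + 2}\right) \left(-111 - 101\right)}{4} = - \frac{\left(-399 + \frac{1}{8}\right) \left(-212\right)}{4} = - \frac{\left(- \frac{3191}{8}\right) \left(-212\right)}{4} = \left(- \frac{1}{4}\right) \frac{169123}{2} = - \frac{169123}{8} \approx -21140.0$)
$u = - \frac{169123}{8} \approx -21140.0$
$\frac{1}{u} = \frac{1}{- \frac{169123}{8}} = - \frac{8}{169123}$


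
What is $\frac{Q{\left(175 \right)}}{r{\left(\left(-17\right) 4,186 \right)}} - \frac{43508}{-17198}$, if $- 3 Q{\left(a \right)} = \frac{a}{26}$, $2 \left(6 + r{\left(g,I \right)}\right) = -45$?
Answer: $\frac{49863967}{19115577} \approx 2.6086$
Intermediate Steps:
$r{\left(g,I \right)} = - \frac{57}{2}$ ($r{\left(g,I \right)} = -6 + \frac{1}{2} \left(-45\right) = -6 - \frac{45}{2} = - \frac{57}{2}$)
$Q{\left(a \right)} = - \frac{a}{78}$ ($Q{\left(a \right)} = - \frac{a \frac{1}{26}}{3} = - \frac{\frac{1}{26} a}{3} = - \frac{a}{78}$)
$\frac{Q{\left(175 \right)}}{r{\left(\left(-17\right) 4,186 \right)}} - \frac{43508}{-17198} = \frac{\left(- \frac{1}{78}\right) 175}{- \frac{57}{2}} - \frac{43508}{-17198} = \left(- \frac{175}{78}\right) \left(- \frac{2}{57}\right) - - \frac{21754}{8599} = \frac{175}{2223} + \frac{21754}{8599} = \frac{49863967}{19115577}$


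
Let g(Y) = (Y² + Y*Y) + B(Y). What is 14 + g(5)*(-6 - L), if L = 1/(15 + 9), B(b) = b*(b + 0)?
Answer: -3513/8 ≈ -439.13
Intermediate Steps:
B(b) = b² (B(b) = b*b = b²)
g(Y) = 3*Y² (g(Y) = (Y² + Y*Y) + Y² = (Y² + Y²) + Y² = 2*Y² + Y² = 3*Y²)
L = 1/24 ≈ 0.041667
14 + g(5)*(-6 - L) = 14 + (3*5²)*(-6 - 1*1/24) = 14 + (3*25)*(-6 - 1/24) = 14 + 75*(-145/24) = 14 - 3625/8 = -3513/8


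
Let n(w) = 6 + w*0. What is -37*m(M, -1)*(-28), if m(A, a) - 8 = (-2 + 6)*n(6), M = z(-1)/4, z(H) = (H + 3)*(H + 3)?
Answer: 33152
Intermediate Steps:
z(H) = (3 + H)² (z(H) = (3 + H)*(3 + H) = (3 + H)²)
n(w) = 6 (n(w) = 6 + 0 = 6)
M = 1 (M = (3 - 1)²/4 = 2²*(¼) = 4*(¼) = 1)
m(A, a) = 32 (m(A, a) = 8 + (-2 + 6)*6 = 8 + 4*6 = 8 + 24 = 32)
-37*m(M, -1)*(-28) = -37*32*(-28) = -1184*(-28) = 33152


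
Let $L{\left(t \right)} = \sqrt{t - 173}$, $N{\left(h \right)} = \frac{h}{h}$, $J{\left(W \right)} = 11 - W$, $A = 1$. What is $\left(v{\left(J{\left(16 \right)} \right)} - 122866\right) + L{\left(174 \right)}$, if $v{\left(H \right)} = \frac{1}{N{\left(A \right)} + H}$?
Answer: $- \frac{491461}{4} \approx -1.2287 \cdot 10^{5}$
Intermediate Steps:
$N{\left(h \right)} = 1$
$v{\left(H \right)} = \frac{1}{1 + H}$
$L{\left(t \right)} = \sqrt{-173 + t}$
$\left(v{\left(J{\left(16 \right)} \right)} - 122866\right) + L{\left(174 \right)} = \left(\frac{1}{1 + \left(11 - 16\right)} - 122866\right) + \sqrt{-173 + 174} = \left(\frac{1}{1 + \left(11 - 16\right)} - 122866\right) + \sqrt{1} = \left(\frac{1}{1 - 5} - 122866\right) + 1 = \left(\frac{1}{-4} - 122866\right) + 1 = \left(- \frac{1}{4} - 122866\right) + 1 = - \frac{491465}{4} + 1 = - \frac{491461}{4}$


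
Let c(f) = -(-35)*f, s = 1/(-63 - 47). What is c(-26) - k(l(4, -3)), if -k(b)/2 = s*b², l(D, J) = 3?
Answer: -50059/55 ≈ -910.16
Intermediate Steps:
s = -1/110 (s = 1/(-110) = -1/110 ≈ -0.0090909)
k(b) = b²/55 (k(b) = -(-1)*b²/55 = b²/55)
c(f) = 35*f
c(-26) - k(l(4, -3)) = 35*(-26) - 3²/55 = -910 - 9/55 = -50059/55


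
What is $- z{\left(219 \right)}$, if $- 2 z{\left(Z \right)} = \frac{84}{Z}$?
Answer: $\frac{14}{73} \approx 0.19178$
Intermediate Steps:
$z{\left(Z \right)} = - \frac{42}{Z}$ ($z{\left(Z \right)} = - \frac{84 \frac{1}{Z}}{2} = - \frac{42}{Z}$)
$- z{\left(219 \right)} = - \frac{-42}{219} = \left(-1\right) \left(- \frac{14}{73}\right) = \frac{14}{73}$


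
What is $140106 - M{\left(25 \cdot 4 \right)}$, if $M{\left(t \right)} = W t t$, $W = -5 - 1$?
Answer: $200106$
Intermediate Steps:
$W = -6$ ($W = -5 - 1 = -6$)
$M{\left(t \right)} = - 6 t^{2}$ ($M{\left(t \right)} = - 6 t t = - 6 t^{2}$)
$140106 - M{\left(25 \cdot 4 \right)} = 140106 - - 6 \left(25 \cdot 4\right)^{2} = 140106 - - 6 \cdot 100^{2} = 140106 - \left(-6\right) 10000 = 140106 - -60000 = 140106 + 60000 = 200106$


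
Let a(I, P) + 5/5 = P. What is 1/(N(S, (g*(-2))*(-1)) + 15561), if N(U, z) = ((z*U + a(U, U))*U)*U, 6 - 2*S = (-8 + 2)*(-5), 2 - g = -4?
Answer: -1/7047 ≈ -0.00014190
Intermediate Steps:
g = 6 (g = 2 - 1*(-4) = 2 + 4 = 6)
S = -12 (S = 3 - (-8 + 2)*(-5)/2 = 3 - (-3)*(-5) = 3 - ½*30 = 3 - 15 = -12)
a(I, P) = -1 + P
N(U, z) = U²*(-1 + U + U*z) (N(U, z) = ((z*U + (-1 + U))*U)*U = ((U*z + (-1 + U))*U)*U = ((-1 + U + U*z)*U)*U = (U*(-1 + U + U*z))*U = U²*(-1 + U + U*z))
1/(N(S, (g*(-2))*(-1)) + 15561) = 1/((-12)²*(-1 - 12 - 12*6*(-2)*(-1)) + 15561) = 1/(144*(-1 - 12 - (-144)*(-1)) + 15561) = 1/(144*(-1 - 12 - 12*12) + 15561) = 1/(144*(-1 - 12 - 144) + 15561) = 1/(144*(-157) + 15561) = 1/(-22608 + 15561) = 1/(-7047) = -1/7047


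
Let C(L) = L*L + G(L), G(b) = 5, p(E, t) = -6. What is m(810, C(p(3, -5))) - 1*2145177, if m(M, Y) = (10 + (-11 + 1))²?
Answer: -2145177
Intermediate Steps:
C(L) = 5 + L² (C(L) = L*L + 5 = L² + 5 = 5 + L²)
m(M, Y) = 0 (m(M, Y) = (10 - 10)² = 0² = 0)
m(810, C(p(3, -5))) - 1*2145177 = 0 - 1*2145177 = 0 - 2145177 = -2145177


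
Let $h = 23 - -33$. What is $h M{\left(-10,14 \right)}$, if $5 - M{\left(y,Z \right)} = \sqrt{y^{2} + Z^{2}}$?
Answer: $280 - 112 \sqrt{74} \approx -683.46$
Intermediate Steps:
$h = 56$ ($h = 23 + 33 = 56$)
$M{\left(y,Z \right)} = 5 - \sqrt{Z^{2} + y^{2}}$ ($M{\left(y,Z \right)} = 5 - \sqrt{y^{2} + Z^{2}} = 5 - \sqrt{Z^{2} + y^{2}}$)
$h M{\left(-10,14 \right)} = 56 \left(5 - \sqrt{14^{2} + \left(-10\right)^{2}}\right) = 56 \left(5 - \sqrt{196 + 100}\right) = 56 \left(5 - \sqrt{296}\right) = 56 \left(5 - 2 \sqrt{74}\right) = 280 - 112 \sqrt{74}$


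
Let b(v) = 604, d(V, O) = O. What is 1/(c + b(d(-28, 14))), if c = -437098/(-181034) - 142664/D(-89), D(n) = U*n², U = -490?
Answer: 25094480495/15218578045087 ≈ 0.0016489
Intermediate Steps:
D(n) = -490*n²
c = 61511826107/25094480495 (c = -437098/(-181034) - 142664/((-490*(-89)²)) = -437098*(-1/181034) - 142664/((-490*7921)) = 218549/90517 - 142664/(-3881290) = 218549/90517 - 142664*(-1/3881290) = 218549/90517 + 71332/1940645 = 61511826107/25094480495 ≈ 2.4512)
1/(c + b(d(-28, 14))) = 1/(61511826107/25094480495 + 604) = 1/(15218578045087/25094480495) = 25094480495/15218578045087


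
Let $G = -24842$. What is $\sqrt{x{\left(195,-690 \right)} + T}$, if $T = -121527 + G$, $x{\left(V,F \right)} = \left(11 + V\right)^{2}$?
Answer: $53 i \sqrt{37} \approx 322.39 i$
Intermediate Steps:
$T = -146369$ ($T = -121527 - 24842 = -146369$)
$\sqrt{x{\left(195,-690 \right)} + T} = \sqrt{\left(11 + 195\right)^{2} - 146369} = \sqrt{206^{2} - 146369} = \sqrt{42436 - 146369} = \sqrt{-103933} = 53 i \sqrt{37}$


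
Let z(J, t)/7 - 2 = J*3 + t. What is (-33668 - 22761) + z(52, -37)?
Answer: -55582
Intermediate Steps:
z(J, t) = 14 + 7*t + 21*J (z(J, t) = 14 + 7*(J*3 + t) = 14 + 7*(3*J + t) = 14 + 7*(t + 3*J) = 14 + (7*t + 21*J) = 14 + 7*t + 21*J)
(-33668 - 22761) + z(52, -37) = (-33668 - 22761) + (14 + 7*(-37) + 21*52) = -56429 + (14 - 259 + 1092) = -56429 + 847 = -55582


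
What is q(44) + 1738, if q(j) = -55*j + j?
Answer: -638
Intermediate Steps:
q(j) = -54*j
q(44) + 1738 = -54*44 + 1738 = -2376 + 1738 = -638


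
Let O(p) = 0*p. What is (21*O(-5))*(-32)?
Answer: 0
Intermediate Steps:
O(p) = 0
(21*O(-5))*(-32) = (21*0)*(-32) = 0*(-32) = 0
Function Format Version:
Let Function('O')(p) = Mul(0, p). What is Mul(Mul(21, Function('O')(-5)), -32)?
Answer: 0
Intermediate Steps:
Function('O')(p) = 0
Mul(Mul(21, Function('O')(-5)), -32) = Mul(Mul(21, 0), -32) = Mul(0, -32) = 0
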